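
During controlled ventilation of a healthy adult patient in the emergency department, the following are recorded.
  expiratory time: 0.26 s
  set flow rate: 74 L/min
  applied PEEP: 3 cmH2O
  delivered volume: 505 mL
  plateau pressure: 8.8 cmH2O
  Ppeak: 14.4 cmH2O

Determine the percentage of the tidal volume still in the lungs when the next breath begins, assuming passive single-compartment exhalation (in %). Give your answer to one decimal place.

51.8

Flow: 74 L/min ÷ 60 = 1.2333 L/s.
R = (PIP − Pplat)/V̇ = (14.4 − 8.8) / 1.2333 = 5.6/1.2333 = 4.541 cmH2O·s/L.
C = Vt/(Pplat − PEEP) = 505.0 / (8.8 − 3) = 505.0/5.8 = 87.069 mL/cmH2O.
τ = R × C = 4.541 × 0.08707 L/cmH2O = 0.3954 s.
Fraction remaining at end-expiration = e^(−Te/τ) = e^(−0.26/0.3954) = 0.5181 → 51.81%.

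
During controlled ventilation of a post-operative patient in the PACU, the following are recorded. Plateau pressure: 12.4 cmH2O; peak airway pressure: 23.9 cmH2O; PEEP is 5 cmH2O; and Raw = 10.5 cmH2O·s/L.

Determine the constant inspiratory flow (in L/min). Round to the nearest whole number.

flow = (PIP − Pplat) / Raw = (23.9 − 12.4) / 10.5 = 1.095 L/s × 60 = 65.7 L/min.

66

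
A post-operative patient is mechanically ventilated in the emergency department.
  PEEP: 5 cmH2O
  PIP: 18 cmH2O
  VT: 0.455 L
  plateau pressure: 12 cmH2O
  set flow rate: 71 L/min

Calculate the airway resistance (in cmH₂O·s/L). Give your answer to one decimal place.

Flow: 71 L/min ÷ 60 = 1.1833 L/s.
Raw = (PIP − Pplat) / flow = (18 − 12) / 1.1833 = 6.0 / 1.1833 = 5.071 cmH2O·s/L.

5.1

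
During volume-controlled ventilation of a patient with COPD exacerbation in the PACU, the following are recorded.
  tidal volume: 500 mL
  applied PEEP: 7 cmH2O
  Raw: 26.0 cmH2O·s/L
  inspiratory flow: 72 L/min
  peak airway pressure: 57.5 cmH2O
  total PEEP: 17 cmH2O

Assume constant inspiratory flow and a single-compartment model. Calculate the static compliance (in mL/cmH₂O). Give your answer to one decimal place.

53.8

Flow: 72 L/min ÷ 60 = 1.2 L/s.
Total PEEP = 17 cmH2O (set 7 + intrinsic 10); this is the baseline alveolar pressure.
Equation of motion (constant flow): PIP = Vt/C + R·V̇ + PEEP.
Vt/C = PIP − R·V̇ − PEEP = 57.5 − 26.0×1.2 − 17 = 57.5 − 31.2 − 17 = 9.3 cmH2O.
C = Vt / 9.3 = 500 / 9.3 = 53.763 mL/cmH2O.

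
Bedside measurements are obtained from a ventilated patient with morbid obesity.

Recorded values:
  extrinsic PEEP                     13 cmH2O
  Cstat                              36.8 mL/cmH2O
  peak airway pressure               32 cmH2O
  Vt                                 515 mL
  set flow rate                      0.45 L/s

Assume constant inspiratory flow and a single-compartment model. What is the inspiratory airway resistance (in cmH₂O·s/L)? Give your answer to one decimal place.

Equation of motion (constant flow): PIP = Vt/C + R·V̇ + PEEP.
R·V̇ = PIP − Vt/C − PEEP = 32 − 515/36.8 − 13 = 32 − 13.995 − 13 = 5.005 cmH2O.
R = 5.005 / 0.45 = 11.122 cmH2O·s/L.

11.1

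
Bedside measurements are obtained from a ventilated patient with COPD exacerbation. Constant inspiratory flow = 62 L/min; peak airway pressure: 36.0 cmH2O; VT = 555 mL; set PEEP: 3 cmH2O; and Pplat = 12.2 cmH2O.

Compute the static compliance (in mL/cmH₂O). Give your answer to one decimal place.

60.3

Cstat = Vt / (Pplat − PEEP) = 555 / (12.2 − 3) = 555 / 9.2 = 60.326 mL/cmH2O.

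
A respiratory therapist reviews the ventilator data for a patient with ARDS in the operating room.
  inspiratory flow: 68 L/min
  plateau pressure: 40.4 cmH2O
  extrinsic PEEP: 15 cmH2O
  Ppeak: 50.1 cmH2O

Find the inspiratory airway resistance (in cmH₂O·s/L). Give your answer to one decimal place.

Flow: 68 L/min ÷ 60 = 1.1333 L/s.
Raw = (PIP − Pplat) / flow = (50.1 − 40.4) / 1.1333 = 9.7 / 1.1333 = 8.559 cmH2O·s/L.

8.6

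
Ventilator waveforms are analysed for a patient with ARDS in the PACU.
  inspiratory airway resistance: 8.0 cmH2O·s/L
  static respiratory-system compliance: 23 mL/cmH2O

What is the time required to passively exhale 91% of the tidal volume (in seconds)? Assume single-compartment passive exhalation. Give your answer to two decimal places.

τ = R × C = 8.0 × 23 mL/cmH2O = 8.0 × 0.023 L/cmH2O = 0.184 s.
Exhaled fraction f = 1 − e^(−t/τ) → t = −τ·ln(1 − f) = −0.184·ln(0.09) = 0.4431 s.

0.44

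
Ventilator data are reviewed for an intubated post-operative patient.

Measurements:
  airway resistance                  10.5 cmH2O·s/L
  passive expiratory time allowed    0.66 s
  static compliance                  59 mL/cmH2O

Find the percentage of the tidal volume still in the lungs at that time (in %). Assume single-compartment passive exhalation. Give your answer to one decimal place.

34.5

τ = R × C = 10.5 × 59 mL/cmH2O = 10.5 × 0.059 L/cmH2O = 0.6195 s.
Passive exhalation: V(t)/V₀ = e^(−t/τ) = e^(−0.66/0.6195) = 0.3446.
Fraction remaining = 0.3446 → 34.46%.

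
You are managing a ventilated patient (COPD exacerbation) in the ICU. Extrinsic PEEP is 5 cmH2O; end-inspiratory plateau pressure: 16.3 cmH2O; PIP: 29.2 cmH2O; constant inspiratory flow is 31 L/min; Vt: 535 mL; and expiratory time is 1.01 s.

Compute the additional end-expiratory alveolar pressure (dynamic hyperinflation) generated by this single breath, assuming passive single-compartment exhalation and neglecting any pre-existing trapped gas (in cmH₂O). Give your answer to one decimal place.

Flow: 31 L/min ÷ 60 = 0.5167 L/s.
R = (PIP − Pplat)/V̇ = (29.2 − 16.3) / 0.5167 = 12.9/0.5167 = 24.966 cmH2O·s/L.
C = Vt/(Pplat − PEEP) = 535.0 / (16.3 − 5) = 535.0/11.3 = 47.345 mL/cmH2O.
τ = R × C = 24.966 × 0.04735 L/cmH2O = 1.182 s.
Fraction remaining = e^(−Te/τ) = e^(−1.01/1.182) = 0.4255; trapped volume = 535.0 × 0.4255 = 227.64 mL.
Additional alveolar pressure from trapping ≈ V_trapped / C = 227.64 / 47.345 = 4.808 cmH2O.

4.8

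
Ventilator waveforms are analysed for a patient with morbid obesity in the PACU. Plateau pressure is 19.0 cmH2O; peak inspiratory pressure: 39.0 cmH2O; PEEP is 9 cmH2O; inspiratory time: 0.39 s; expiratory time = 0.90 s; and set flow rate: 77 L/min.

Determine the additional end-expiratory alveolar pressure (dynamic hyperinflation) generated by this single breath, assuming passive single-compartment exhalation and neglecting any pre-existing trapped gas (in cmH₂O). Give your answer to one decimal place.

3.2

Flow: 77 L/min ÷ 60 = 1.2833 L/s.
Vt = flow × Ti = 1.2833 L/s × 0.39 s × 1000 mL/L = 500.49 mL.
R = (PIP − Pplat)/V̇ = (39.0 − 19.0) / 1.2833 = 20.0/1.2833 = 15.585 cmH2O·s/L.
C = Vt/(Pplat − PEEP) = 500.49 / (19.0 − 9) = 500.49/10.0 = 50.049 mL/cmH2O.
τ = R × C = 15.585 × 0.05005 L/cmH2O = 0.78 s.
Fraction remaining = e^(−Te/τ) = e^(−0.90/0.78) = 0.3154; trapped volume = 500.49 × 0.3154 = 157.85 mL.
Additional alveolar pressure from trapping ≈ V_trapped / C = 157.85 / 50.049 = 3.154 cmH2O.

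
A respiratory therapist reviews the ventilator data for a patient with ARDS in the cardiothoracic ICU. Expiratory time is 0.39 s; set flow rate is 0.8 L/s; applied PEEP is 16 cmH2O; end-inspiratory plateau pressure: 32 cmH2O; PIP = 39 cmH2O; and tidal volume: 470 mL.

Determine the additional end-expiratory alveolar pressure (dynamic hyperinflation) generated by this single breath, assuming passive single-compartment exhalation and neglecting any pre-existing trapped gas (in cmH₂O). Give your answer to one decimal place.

R = (PIP − Pplat)/V̇ = (39 − 32) / 0.8 = 7.0/0.8 = 8.75 cmH2O·s/L.
C = Vt/(Pplat − PEEP) = 470.0 / (32 − 16) = 470.0/16.0 = 29.375 mL/cmH2O.
τ = R × C = 8.75 × 0.02938 L/cmH2O = 0.2571 s.
Fraction remaining = e^(−Te/τ) = e^(−0.39/0.2571) = 0.2194; trapped volume = 470.0 × 0.2194 = 103.12 mL.
Additional alveolar pressure from trapping ≈ V_trapped / C = 103.12 / 29.375 = 3.51 cmH2O.

3.5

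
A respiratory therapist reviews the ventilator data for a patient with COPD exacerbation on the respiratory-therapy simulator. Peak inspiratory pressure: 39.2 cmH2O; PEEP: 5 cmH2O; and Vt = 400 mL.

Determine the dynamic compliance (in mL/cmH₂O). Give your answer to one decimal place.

Dynamic compliance = Vt / (PIP − PEEP) = 400 / (39.2 − 5) = 400 / 34.2 = 11.696 mL/cmH2O.

11.7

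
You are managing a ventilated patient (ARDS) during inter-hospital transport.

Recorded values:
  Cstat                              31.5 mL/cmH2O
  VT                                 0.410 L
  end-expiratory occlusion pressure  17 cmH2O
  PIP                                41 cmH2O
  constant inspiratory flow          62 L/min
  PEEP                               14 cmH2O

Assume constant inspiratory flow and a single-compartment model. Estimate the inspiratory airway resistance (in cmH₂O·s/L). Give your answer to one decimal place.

10.6

Flow: 62 L/min ÷ 60 = 1.0333 L/s.
Total PEEP = 17 cmH2O (set 14 + intrinsic 3); this is the baseline alveolar pressure.
Equation of motion (constant flow): PIP = Vt/C + R·V̇ + PEEP.
R·V̇ = PIP − Vt/C − PEEP = 41 − 410/31.5 − 17 = 41 − 13.016 − 17 = 10.984 cmH2O.
R = 10.984 / 1.0333 = 10.63 cmH2O·s/L.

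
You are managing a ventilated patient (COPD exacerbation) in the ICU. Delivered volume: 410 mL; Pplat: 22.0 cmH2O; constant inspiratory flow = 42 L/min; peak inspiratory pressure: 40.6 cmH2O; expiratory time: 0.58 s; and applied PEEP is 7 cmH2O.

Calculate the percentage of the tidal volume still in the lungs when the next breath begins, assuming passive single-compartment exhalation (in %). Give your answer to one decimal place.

45.0

Flow: 42 L/min ÷ 60 = 0.7 L/s.
R = (PIP − Pplat)/V̇ = (40.6 − 22.0) / 0.7 = 18.6/0.7 = 26.571 cmH2O·s/L.
C = Vt/(Pplat − PEEP) = 410.0 / (22.0 − 7) = 410.0/15.0 = 27.333 mL/cmH2O.
τ = R × C = 26.571 × 0.02733 L/cmH2O = 0.7262 s.
Fraction remaining at end-expiration = e^(−Te/τ) = e^(−0.58/0.7262) = 0.4499 → 44.99%.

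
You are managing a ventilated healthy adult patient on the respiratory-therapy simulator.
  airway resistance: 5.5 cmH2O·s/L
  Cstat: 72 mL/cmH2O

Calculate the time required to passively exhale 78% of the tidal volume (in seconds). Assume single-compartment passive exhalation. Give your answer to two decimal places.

τ = R × C = 5.5 × 72 mL/cmH2O = 5.5 × 0.072 L/cmH2O = 0.396 s.
Exhaled fraction f = 1 − e^(−t/τ) → t = −τ·ln(1 − f) = −0.396·ln(0.22) = 0.5996 s.

0.60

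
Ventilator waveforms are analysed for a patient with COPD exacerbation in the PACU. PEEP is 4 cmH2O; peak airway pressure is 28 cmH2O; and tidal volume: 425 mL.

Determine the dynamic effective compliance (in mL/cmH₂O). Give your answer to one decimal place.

Dynamic compliance = Vt / (PIP − PEEP) = 425 / (28 − 4) = 425 / 24.0 = 17.708 mL/cmH2O.

17.7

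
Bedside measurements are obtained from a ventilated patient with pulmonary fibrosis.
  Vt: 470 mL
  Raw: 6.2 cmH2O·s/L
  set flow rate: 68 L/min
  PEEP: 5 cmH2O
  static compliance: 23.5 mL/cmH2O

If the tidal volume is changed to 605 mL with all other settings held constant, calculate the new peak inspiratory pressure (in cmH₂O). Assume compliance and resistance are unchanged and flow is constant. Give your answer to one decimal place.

37.8

Flow: 68 L/min ÷ 60 = 1.1333 L/s.
PIP = Vt/C + R·V̇ + PEEP (constant-flow equation of motion).
Only the elastic term changes: ΔPIP = ΔVt / C = (605 − 470) / 23.5 = 5.745 cmH2O.
Original PIP = 470/23.5 + 6.2×1.1333 + 5 = 32.026 cmH2O; new PIP = 32.026 + (5.745) = 37.771 cmH2O.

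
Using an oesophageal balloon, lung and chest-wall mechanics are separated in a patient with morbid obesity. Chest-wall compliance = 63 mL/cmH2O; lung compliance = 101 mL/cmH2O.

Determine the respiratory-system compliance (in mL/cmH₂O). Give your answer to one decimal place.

Lung and chest wall are elastances in series: 1/Crs = 1/CL + 1/Ccw.
1/Crs = 1/101 + 1/63 = 0.02577.
Crs = 38.805 mL/cmH2O.

38.8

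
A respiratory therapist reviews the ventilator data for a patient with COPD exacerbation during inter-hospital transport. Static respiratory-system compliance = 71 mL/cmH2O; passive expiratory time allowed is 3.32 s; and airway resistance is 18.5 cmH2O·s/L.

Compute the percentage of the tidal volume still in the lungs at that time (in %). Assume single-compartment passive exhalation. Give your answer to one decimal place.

τ = R × C = 18.5 × 71 mL/cmH2O = 18.5 × 0.071 L/cmH2O = 1.314 s.
Passive exhalation: V(t)/V₀ = e^(−t/τ) = e^(−3.32/1.314) = 0.07993.
Fraction remaining = 0.07993 → 7.993%.

8.0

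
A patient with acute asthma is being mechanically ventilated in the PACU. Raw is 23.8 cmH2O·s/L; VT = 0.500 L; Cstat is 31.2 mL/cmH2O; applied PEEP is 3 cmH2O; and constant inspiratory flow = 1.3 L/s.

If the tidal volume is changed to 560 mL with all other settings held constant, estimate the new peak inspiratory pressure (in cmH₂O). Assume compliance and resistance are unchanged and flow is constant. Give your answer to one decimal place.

51.9

PIP = Vt/C + R·V̇ + PEEP (constant-flow equation of motion).
Only the elastic term changes: ΔPIP = ΔVt / C = (560 − 500) / 31.2 = 1.923 cmH2O.
Original PIP = 500/31.2 + 23.8×1.3 + 3 = 49.966 cmH2O; new PIP = 49.966 + (1.923) = 51.889 cmH2O.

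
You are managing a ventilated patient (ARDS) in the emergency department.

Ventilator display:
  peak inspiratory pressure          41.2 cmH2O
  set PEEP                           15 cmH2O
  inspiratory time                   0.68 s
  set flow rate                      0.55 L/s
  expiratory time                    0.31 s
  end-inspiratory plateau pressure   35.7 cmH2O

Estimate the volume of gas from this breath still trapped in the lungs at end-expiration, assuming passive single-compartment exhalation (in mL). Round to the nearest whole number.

Vt = flow × Ti = 0.55 L/s × 0.68 s × 1000 mL/L = 374.0 mL.
R = (PIP − Pplat)/V̇ = (41.2 − 35.7) / 0.55 = 5.5/0.55 = 10.0 cmH2O·s/L.
C = Vt/(Pplat − PEEP) = 374.0 / (35.7 − 15) = 374.0/20.7 = 18.068 mL/cmH2O.
τ = R × C = 10.0 × 0.01807 L/cmH2O = 0.1807 s.
Fraction remaining = e^(−Te/τ) = e^(−0.31/0.1807) = 0.1799.
Trapped volume = 374.0 × 0.1799 = 67.283 mL.

67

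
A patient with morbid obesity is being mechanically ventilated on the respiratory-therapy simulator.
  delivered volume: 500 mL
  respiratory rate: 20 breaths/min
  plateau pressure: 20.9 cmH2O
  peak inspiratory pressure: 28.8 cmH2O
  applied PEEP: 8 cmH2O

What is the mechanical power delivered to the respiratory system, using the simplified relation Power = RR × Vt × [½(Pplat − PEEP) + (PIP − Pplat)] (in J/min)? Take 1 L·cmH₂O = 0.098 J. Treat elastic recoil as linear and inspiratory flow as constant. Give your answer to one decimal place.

Per-breath work = Vt × [½(Pplat−PEEP) + (PIP−Pplat)] = 0.500 × [0.5×12.9 + 7.9] = 0.500 × 14.35 = 7.175 L·cmH2O.
Power = 20 × 7.175 = 143.5 L·cmH2O/min.
× 0.098 J/(L·cmH2O) → 14.063 J/min.

14.1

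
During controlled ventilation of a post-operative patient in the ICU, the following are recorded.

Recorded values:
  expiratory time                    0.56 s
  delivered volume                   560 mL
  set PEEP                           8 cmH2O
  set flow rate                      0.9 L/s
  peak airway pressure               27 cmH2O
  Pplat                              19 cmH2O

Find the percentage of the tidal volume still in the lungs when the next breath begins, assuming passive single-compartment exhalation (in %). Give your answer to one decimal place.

29.0

R = (PIP − Pplat)/V̇ = (27 − 19) / 0.9 = 8.0/0.9 = 8.889 cmH2O·s/L.
C = Vt/(Pplat − PEEP) = 560.0 / (19 − 8) = 560.0/11.0 = 50.909 mL/cmH2O.
τ = R × C = 8.889 × 0.05091 L/cmH2O = 0.4525 s.
Fraction remaining at end-expiration = e^(−Te/τ) = e^(−0.56/0.4525) = 0.2901 → 29.01%.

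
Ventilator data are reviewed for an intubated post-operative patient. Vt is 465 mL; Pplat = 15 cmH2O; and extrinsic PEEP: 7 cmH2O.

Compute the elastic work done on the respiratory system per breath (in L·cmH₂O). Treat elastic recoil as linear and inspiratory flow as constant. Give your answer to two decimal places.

1.86

Elastic work ≈ ½ × (Pplat − PEEP) × Vt = 0.5 × (15 − 7) × 0.465 L = 0.5 × 8.0 × 0.465 = 1.86 L·cmH2O.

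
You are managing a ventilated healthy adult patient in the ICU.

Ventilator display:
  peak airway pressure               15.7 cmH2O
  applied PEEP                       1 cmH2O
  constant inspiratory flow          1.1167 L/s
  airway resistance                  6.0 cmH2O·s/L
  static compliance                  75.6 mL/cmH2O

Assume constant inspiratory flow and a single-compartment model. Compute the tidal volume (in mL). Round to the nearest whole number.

Equation of motion (constant flow): PIP = Vt/C + R·V̇ + PEEP.
Vt/C = PIP − R·V̇ − PEEP = 15.7 − 6.7 − 1 = 8.0 cmH2O.
Vt = C × 8.0 = 75.6 × 8.0 = 604.8 mL.

605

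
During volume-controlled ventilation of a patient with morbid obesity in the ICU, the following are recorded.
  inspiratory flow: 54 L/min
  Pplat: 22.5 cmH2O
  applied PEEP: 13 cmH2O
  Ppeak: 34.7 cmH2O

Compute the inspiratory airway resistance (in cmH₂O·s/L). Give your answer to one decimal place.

13.6

Flow: 54 L/min ÷ 60 = 0.9 L/s.
Raw = (PIP − Pplat) / flow = (34.7 − 22.5) / 0.9 = 12.2 / 0.9 = 13.556 cmH2O·s/L.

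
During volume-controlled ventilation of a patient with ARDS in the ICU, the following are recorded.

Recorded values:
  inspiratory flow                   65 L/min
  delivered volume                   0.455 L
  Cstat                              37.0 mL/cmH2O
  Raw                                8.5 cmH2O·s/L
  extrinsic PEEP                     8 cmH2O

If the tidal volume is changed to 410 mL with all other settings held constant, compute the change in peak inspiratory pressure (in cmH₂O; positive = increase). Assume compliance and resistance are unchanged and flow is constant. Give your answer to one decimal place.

PIP = Vt/C + R·V̇ + PEEP (constant-flow equation of motion).
Only the elastic term changes: ΔPIP = ΔVt / C = (410 − 455) / 37.0 = -1.216 cmH2O.

-1.2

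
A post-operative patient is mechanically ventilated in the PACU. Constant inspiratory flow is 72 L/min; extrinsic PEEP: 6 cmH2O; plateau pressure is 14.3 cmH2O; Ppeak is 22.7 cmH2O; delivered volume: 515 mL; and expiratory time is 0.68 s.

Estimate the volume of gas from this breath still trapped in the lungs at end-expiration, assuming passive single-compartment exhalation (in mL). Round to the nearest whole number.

108

Flow: 72 L/min ÷ 60 = 1.2 L/s.
R = (PIP − Pplat)/V̇ = (22.7 − 14.3) / 1.2 = 8.4/1.2 = 7.0 cmH2O·s/L.
C = Vt/(Pplat − PEEP) = 515.0 / (14.3 − 6) = 515.0/8.3 = 62.048 mL/cmH2O.
τ = R × C = 7.0 × 0.06205 L/cmH2O = 0.4344 s.
Fraction remaining = e^(−Te/τ) = e^(−0.68/0.4344) = 0.209.
Trapped volume = 515.0 × 0.209 = 107.64 mL.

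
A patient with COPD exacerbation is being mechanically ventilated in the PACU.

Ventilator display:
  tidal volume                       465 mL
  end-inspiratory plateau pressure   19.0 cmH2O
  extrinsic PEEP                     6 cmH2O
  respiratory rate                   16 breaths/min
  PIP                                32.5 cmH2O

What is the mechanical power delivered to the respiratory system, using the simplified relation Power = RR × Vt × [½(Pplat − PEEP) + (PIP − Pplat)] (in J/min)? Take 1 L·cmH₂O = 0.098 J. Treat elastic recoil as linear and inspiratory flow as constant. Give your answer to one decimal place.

Per-breath work = Vt × [½(Pplat−PEEP) + (PIP−Pplat)] = 0.465 × [0.5×13.0 + 13.5] = 0.465 × 20.0 = 9.3 L·cmH2O.
Power = 16 × 9.3 = 148.8 L·cmH2O/min.
× 0.098 J/(L·cmH2O) → 14.582 J/min.

14.6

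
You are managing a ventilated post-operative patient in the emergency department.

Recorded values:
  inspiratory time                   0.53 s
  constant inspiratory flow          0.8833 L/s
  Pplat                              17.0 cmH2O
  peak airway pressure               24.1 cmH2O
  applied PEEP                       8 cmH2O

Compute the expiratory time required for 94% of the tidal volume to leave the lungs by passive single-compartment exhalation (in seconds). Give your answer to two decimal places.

Vt = flow × Ti = 0.8833 L/s × 0.53 s × 1000 mL/L = 468.15 mL.
R = (PIP − Pplat)/V̇ = (24.1 − 17.0) / 0.8833 = 7.1/0.8833 = 8.038 cmH2O·s/L.
C = Vt/(Pplat − PEEP) = 468.15 / (17.0 − 8) = 468.15/9.0 = 52.017 mL/cmH2O.
τ = R × C = 8.038 × 0.05202 L/cmH2O = 0.4181 s.
t = −τ·ln(1 − 0.94) = −0.4181·ln(0.06) = 1.176 s.

1.18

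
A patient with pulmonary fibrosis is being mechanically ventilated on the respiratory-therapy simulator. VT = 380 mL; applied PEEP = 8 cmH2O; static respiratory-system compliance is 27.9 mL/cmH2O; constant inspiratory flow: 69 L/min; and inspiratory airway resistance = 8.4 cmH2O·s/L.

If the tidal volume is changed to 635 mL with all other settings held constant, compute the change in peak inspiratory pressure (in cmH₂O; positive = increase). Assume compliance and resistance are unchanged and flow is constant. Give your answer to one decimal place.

9.1

PIP = Vt/C + R·V̇ + PEEP (constant-flow equation of motion).
Only the elastic term changes: ΔPIP = ΔVt / C = (635 − 380) / 27.9 = 9.14 cmH2O.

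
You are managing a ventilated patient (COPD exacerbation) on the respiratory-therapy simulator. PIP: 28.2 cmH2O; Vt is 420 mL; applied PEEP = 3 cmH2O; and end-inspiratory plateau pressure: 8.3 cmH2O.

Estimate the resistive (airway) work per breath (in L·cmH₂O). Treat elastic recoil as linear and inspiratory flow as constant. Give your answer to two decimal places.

With constant inspiratory flow the resistive pressure is constant at PIP − Pplat = 28.2 − 8.3 = 19.9 cmH2O, so resistive work = 19.9 × 0.420 = 8.358 L·cmH2O.

8.36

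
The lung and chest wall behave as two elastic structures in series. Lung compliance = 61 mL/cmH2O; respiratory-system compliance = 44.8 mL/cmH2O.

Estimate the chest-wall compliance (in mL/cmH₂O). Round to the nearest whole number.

169

1/Ccw = 1/Crs − 1/CL.
1/Ccw = 1/44.8 − 1/61 = 0.005928.
Ccw = 168.69 mL/cmH2O.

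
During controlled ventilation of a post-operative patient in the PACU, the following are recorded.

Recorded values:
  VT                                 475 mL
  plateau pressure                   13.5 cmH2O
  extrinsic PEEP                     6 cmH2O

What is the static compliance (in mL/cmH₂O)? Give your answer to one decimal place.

Cstat = Vt / (Pplat − PEEP) = 475 / (13.5 − 6) = 475 / 7.5 = 63.333 mL/cmH2O.

63.3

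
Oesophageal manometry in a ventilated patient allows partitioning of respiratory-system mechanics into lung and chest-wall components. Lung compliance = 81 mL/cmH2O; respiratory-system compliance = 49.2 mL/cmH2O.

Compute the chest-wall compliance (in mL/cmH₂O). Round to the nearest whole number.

125

1/Ccw = 1/Crs − 1/CL.
1/Ccw = 1/49.2 − 1/81 = 0.00798.
Ccw = 125.31 mL/cmH2O.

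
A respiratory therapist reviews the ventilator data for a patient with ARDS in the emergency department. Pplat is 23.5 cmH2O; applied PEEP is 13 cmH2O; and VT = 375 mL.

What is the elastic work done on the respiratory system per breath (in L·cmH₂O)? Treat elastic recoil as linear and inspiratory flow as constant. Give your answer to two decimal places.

1.97

Elastic work ≈ ½ × (Pplat − PEEP) × Vt = 0.5 × (23.5 − 13) × 0.375 L = 0.5 × 10.5 × 0.375 = 1.969 L·cmH2O.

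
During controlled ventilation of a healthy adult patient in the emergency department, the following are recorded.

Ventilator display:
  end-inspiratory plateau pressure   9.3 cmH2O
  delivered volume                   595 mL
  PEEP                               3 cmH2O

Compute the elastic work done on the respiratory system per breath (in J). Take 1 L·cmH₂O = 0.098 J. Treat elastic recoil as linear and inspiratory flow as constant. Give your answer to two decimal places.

0.18

Elastic work ≈ ½ × (Pplat − PEEP) × Vt = 0.5 × (9.3 − 3) × 0.595 L = 0.5 × 6.3 × 0.595 = 1.874 L·cmH2O.
× 0.098 J/(L·cmH2O) → 0.1837 J.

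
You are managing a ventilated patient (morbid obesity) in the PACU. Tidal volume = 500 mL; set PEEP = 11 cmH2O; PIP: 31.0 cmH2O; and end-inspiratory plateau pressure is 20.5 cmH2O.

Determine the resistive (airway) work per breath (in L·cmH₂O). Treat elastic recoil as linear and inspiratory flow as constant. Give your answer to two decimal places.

5.25

With constant inspiratory flow the resistive pressure is constant at PIP − Pplat = 31.0 − 20.5 = 10.5 cmH2O, so resistive work = 10.5 × 0.500 = 5.25 L·cmH2O.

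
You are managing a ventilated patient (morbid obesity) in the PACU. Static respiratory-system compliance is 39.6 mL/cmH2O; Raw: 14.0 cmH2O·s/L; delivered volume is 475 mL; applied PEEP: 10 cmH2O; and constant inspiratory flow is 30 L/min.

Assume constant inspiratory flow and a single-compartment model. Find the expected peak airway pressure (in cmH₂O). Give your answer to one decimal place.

Flow: 30 L/min ÷ 60 = 0.5 L/s.
Equation of motion (constant flow): PIP = Vt/C + R·V̇ + PEEP.
PIP = 475/39.6 + 14.0×0.5 + 10 = 11.995 + 7.0 + 10 = 28.995 cmH2O.

29.0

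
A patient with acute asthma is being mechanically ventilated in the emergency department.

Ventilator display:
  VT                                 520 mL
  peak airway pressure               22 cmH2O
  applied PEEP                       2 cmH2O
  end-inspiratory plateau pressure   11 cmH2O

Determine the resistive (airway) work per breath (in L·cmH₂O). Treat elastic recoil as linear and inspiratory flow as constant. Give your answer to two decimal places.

With constant inspiratory flow the resistive pressure is constant at PIP − Pplat = 22 − 11 = 11.0 cmH2O, so resistive work = 11.0 × 0.520 = 5.72 L·cmH2O.

5.72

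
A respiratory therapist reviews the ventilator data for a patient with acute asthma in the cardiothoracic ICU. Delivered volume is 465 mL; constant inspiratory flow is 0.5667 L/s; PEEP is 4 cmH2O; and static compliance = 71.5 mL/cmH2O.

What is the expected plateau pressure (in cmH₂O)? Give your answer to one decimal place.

10.5

Pplat = PEEP + Vt / Cstat = 4 + 465 / 71.5 = 4 + 6.503 = 10.503 cmH2O.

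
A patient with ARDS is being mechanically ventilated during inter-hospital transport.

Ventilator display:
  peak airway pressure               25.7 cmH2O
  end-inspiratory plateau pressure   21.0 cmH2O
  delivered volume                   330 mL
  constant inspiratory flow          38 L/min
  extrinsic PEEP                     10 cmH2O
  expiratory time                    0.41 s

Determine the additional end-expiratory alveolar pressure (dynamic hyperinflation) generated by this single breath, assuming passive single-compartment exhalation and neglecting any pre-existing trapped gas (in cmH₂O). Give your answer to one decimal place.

1.7

Flow: 38 L/min ÷ 60 = 0.6333 L/s.
R = (PIP − Pplat)/V̇ = (25.7 − 21.0) / 0.6333 = 4.7/0.6333 = 7.421 cmH2O·s/L.
C = Vt/(Pplat − PEEP) = 330.0 / (21.0 − 10) = 330.0/11.0 = 30.0 mL/cmH2O.
τ = R × C = 7.421 × 0.03 L/cmH2O = 0.2226 s.
Fraction remaining = e^(−Te/τ) = e^(−0.41/0.2226) = 0.1585; trapped volume = 330.0 × 0.1585 = 52.305 mL.
Additional alveolar pressure from trapping ≈ V_trapped / C = 52.305 / 30.0 = 1.744 cmH2O.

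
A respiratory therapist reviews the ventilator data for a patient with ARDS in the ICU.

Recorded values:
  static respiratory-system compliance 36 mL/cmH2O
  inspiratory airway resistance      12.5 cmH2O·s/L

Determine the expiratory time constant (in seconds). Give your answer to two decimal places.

0.45

τ = R × C = 12.5 × 36 mL/cmH2O = 12.5 × 0.036 L/cmH2O = 0.45 s.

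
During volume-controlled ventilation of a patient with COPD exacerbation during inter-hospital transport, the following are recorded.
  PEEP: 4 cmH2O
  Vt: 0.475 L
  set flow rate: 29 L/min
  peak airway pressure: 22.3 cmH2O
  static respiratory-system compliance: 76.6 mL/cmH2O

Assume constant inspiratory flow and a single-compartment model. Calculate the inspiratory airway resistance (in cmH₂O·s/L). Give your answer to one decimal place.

Flow: 29 L/min ÷ 60 = 0.4833 L/s.
Equation of motion (constant flow): PIP = Vt/C + R·V̇ + PEEP.
R·V̇ = PIP − Vt/C − PEEP = 22.3 − 475/76.6 − 4 = 22.3 − 6.201 − 4 = 12.099 cmH2O.
R = 12.099 / 0.4833 = 25.034 cmH2O·s/L.

25.0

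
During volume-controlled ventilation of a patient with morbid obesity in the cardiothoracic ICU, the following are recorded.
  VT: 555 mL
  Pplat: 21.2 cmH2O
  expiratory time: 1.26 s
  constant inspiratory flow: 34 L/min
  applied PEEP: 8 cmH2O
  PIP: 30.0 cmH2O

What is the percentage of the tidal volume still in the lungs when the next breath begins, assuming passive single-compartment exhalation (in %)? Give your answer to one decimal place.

14.5

Flow: 34 L/min ÷ 60 = 0.5667 L/s.
R = (PIP − Pplat)/V̇ = (30.0 − 21.2) / 0.5667 = 8.8/0.5667 = 15.528 cmH2O·s/L.
C = Vt/(Pplat − PEEP) = 555.0 / (21.2 − 8) = 555.0/13.2 = 42.045 mL/cmH2O.
τ = R × C = 15.528 × 0.04205 L/cmH2O = 0.653 s.
Fraction remaining at end-expiration = e^(−Te/τ) = e^(−1.26/0.653) = 0.1452 → 14.52%.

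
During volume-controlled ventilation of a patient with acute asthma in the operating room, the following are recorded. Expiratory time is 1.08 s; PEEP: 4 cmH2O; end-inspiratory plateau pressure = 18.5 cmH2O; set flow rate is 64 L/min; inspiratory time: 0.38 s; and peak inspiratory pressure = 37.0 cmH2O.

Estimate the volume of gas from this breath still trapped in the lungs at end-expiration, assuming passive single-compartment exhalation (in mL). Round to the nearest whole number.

44

Flow: 64 L/min ÷ 60 = 1.0667 L/s.
Vt = flow × Ti = 1.0667 L/s × 0.38 s × 1000 mL/L = 405.35 mL.
R = (PIP − Pplat)/V̇ = (37.0 − 18.5) / 1.0667 = 18.5/1.0667 = 17.343 cmH2O·s/L.
C = Vt/(Pplat − PEEP) = 405.35 / (18.5 − 4) = 405.35/14.5 = 27.955 mL/cmH2O.
τ = R × C = 17.343 × 0.02796 L/cmH2O = 0.4849 s.
Fraction remaining = e^(−Te/τ) = e^(−1.08/0.4849) = 0.1078.
Trapped volume = 405.35 × 0.1078 = 43.697 mL.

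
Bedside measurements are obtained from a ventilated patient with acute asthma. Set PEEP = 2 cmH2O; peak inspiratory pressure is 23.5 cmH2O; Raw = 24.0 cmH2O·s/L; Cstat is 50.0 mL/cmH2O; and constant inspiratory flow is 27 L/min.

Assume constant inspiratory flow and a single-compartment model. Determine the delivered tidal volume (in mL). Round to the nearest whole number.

Flow: 27 L/min ÷ 60 = 0.45 L/s.
Equation of motion (constant flow): PIP = Vt/C + R·V̇ + PEEP.
Vt/C = PIP − R·V̇ − PEEP = 23.5 − 10.8 − 2 = 10.7 cmH2O.
Vt = C × 10.7 = 50.0 × 10.7 = 535.0 mL.

535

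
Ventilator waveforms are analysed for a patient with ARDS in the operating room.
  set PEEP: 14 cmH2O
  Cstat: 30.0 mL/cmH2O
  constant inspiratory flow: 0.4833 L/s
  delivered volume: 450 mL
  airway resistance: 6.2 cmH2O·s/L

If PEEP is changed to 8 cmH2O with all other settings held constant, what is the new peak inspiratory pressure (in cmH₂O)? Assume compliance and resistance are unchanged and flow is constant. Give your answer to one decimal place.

PIP = Vt/C + R·V̇ + PEEP (constant-flow equation of motion).
Only the baseline term changes: ΔPIP = ΔPEEP = 8 − 14 = -6.0 cmH2O.
Original PIP = 450/30.0 + 6.2×0.4833 + 14 = 31.996 cmH2O; new PIP = 31.996 + (-6.0) = 25.996 cmH2O.

26.0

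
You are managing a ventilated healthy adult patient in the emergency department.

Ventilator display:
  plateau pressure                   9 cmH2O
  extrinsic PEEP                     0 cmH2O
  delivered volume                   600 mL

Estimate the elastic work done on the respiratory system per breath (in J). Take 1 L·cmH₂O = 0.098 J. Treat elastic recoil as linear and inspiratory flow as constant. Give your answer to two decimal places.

Elastic work ≈ ½ × (Pplat − PEEP) × Vt = 0.5 × (9 − 0) × 0.600 L = 0.5 × 9.0 × 0.600 = 2.7 L·cmH2O.
× 0.098 J/(L·cmH2O) → 0.2646 J.

0.26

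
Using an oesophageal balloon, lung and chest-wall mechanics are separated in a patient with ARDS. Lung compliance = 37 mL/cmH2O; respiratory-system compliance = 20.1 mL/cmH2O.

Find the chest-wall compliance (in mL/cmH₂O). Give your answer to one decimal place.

1/Ccw = 1/Crs − 1/CL.
1/Ccw = 1/20.1 − 1/37 = 0.02272.
Ccw = 44.014 mL/cmH2O.

44.0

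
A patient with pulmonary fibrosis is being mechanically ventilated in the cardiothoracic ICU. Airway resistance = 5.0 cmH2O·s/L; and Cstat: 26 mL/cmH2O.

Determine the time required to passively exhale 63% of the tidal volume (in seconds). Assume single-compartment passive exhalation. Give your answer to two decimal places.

τ = R × C = 5.0 × 26 mL/cmH2O = 5.0 × 0.026 L/cmH2O = 0.13 s.
Exhaled fraction f = 1 − e^(−t/τ) → t = −τ·ln(1 − f) = −0.13·ln(0.37) = 0.1293 s.

0.13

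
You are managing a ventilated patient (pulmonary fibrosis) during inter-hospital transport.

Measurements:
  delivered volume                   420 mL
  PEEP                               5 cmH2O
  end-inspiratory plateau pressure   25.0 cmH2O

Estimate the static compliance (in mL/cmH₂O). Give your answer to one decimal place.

21.0

Cstat = Vt / (Pplat − PEEP) = 420 / (25.0 − 5) = 420 / 20.0 = 21.0 mL/cmH2O.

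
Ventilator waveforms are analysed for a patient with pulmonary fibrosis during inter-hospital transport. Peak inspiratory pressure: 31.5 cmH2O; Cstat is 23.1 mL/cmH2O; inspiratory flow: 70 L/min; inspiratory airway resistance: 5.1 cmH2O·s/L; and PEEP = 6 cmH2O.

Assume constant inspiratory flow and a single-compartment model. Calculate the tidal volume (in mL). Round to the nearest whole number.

452

Flow: 70 L/min ÷ 60 = 1.1667 L/s.
Equation of motion (constant flow): PIP = Vt/C + R·V̇ + PEEP.
Vt/C = PIP − R·V̇ − PEEP = 31.5 − 5.95 − 6 = 19.55 cmH2O.
Vt = C × 19.55 = 23.1 × 19.55 = 451.61 mL.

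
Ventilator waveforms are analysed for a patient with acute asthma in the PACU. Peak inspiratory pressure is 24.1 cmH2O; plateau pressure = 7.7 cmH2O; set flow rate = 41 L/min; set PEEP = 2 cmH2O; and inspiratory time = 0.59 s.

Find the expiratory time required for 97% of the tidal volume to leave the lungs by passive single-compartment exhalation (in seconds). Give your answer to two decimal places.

5.95

Flow: 41 L/min ÷ 60 = 0.6833 L/s.
Vt = flow × Ti = 0.6833 L/s × 0.59 s × 1000 mL/L = 403.15 mL.
R = (PIP − Pplat)/V̇ = (24.1 − 7.7) / 0.6833 = 16.4/0.6833 = 24.001 cmH2O·s/L.
C = Vt/(Pplat − PEEP) = 403.15 / (7.7 − 2) = 403.15/5.7 = 70.728 mL/cmH2O.
τ = R × C = 24.001 × 0.07073 L/cmH2O = 1.698 s.
t = −τ·ln(1 − 0.97) = −1.698·ln(0.03) = 5.954 s.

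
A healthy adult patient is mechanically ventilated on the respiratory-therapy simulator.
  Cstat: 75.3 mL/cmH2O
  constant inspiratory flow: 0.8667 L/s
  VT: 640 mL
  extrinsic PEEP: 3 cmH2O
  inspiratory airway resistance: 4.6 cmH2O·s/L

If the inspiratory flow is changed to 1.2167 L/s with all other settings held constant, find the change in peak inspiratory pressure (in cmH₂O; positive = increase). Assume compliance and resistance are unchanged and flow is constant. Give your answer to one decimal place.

1.6

PIP = Vt/C + R·V̇ + PEEP (constant-flow equation of motion).
Only the resistive term changes: ΔPIP = R × ΔV̇ = 4.6 × (1.2167 − 0.8667) = 4.6 × 0.35 = 1.61 cmH2O.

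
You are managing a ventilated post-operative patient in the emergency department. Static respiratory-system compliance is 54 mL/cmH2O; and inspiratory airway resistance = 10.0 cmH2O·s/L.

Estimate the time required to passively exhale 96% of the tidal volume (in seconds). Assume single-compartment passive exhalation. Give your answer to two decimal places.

1.74

τ = R × C = 10.0 × 54 mL/cmH2O = 10.0 × 0.054 L/cmH2O = 0.54 s.
Exhaled fraction f = 1 − e^(−t/τ) → t = −τ·ln(1 − f) = −0.54·ln(0.04) = 1.738 s.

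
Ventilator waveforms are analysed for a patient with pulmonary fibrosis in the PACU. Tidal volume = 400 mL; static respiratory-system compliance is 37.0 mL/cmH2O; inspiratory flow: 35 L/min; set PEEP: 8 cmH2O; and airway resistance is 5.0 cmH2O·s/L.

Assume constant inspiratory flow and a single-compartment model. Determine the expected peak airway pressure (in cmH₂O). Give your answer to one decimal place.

Flow: 35 L/min ÷ 60 = 0.5833 L/s.
Equation of motion (constant flow): PIP = Vt/C + R·V̇ + PEEP.
PIP = 400/37.0 + 5.0×0.5833 + 8 = 10.811 + 2.917 + 8 = 21.728 cmH2O.

21.7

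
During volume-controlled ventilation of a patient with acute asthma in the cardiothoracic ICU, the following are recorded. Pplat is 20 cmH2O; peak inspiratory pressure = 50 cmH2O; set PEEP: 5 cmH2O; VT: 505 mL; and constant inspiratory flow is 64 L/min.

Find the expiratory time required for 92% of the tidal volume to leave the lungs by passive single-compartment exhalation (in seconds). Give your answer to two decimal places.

2.39

Flow: 64 L/min ÷ 60 = 1.0667 L/s.
R = (PIP − Pplat)/V̇ = (50 − 20) / 1.0667 = 30.0/1.0667 = 28.124 cmH2O·s/L.
C = Vt/(Pplat − PEEP) = 505.0 / (20 − 5) = 505.0/15.0 = 33.667 mL/cmH2O.
τ = R × C = 28.124 × 0.03367 L/cmH2O = 0.9469 s.
t = −τ·ln(1 − 0.92) = −0.9469·ln(0.08) = 2.392 s.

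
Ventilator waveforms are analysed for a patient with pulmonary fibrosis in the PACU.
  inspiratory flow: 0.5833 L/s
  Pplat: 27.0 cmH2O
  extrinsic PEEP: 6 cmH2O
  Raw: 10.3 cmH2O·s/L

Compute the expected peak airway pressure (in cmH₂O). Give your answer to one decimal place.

PIP = Pplat + Raw × flow = 27.0 + 10.3 × 0.5833 = 27.0 + 6.008 = 33.008 cmH2O.

33.0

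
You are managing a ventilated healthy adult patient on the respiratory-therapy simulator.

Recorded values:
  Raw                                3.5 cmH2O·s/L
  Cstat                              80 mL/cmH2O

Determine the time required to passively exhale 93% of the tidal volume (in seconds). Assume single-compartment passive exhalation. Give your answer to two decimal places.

0.74

τ = R × C = 3.5 × 80 mL/cmH2O = 3.5 × 0.080 L/cmH2O = 0.28 s.
Exhaled fraction f = 1 − e^(−t/τ) → t = −τ·ln(1 − f) = −0.28·ln(0.07) = 0.7446 s.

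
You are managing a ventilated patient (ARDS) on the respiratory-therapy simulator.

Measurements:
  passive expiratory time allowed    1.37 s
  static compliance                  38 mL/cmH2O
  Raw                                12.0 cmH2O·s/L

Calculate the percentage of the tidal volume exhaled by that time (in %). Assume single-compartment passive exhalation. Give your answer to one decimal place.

95.0

τ = R × C = 12.0 × 38 mL/cmH2O = 12.0 × 0.038 L/cmH2O = 0.456 s.
Passive exhalation: V(t)/V₀ = e^(−t/τ) = e^(−1.37/0.456) = 0.04957.
Fraction exhaled = 1 − 0.04957 = 0.9504 → 95.04%.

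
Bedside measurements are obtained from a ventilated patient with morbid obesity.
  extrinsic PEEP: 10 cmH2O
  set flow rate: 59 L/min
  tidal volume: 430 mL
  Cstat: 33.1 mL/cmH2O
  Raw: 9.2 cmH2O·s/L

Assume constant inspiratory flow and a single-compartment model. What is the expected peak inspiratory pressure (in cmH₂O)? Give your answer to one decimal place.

Flow: 59 L/min ÷ 60 = 0.9833 L/s.
Equation of motion (constant flow): PIP = Vt/C + R·V̇ + PEEP.
PIP = 430/33.1 + 9.2×0.9833 + 10 = 12.991 + 9.046 + 10 = 32.037 cmH2O.

32.0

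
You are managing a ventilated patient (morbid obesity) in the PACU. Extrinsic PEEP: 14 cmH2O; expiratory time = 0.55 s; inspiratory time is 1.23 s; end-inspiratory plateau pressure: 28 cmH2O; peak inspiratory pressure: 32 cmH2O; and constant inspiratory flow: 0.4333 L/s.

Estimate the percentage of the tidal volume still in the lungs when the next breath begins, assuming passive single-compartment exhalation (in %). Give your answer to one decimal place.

20.9

Vt = flow × Ti = 0.4333 L/s × 1.23 s × 1000 mL/L = 532.96 mL.
R = (PIP − Pplat)/V̇ = (32 − 28) / 0.4333 = 4.0/0.4333 = 9.231 cmH2O·s/L.
C = Vt/(Pplat − PEEP) = 532.96 / (28 − 14) = 532.96/14.0 = 38.069 mL/cmH2O.
τ = R × C = 9.231 × 0.03807 L/cmH2O = 0.3514 s.
Fraction remaining at end-expiration = e^(−Te/τ) = e^(−0.55/0.3514) = 0.2091 → 20.91%.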